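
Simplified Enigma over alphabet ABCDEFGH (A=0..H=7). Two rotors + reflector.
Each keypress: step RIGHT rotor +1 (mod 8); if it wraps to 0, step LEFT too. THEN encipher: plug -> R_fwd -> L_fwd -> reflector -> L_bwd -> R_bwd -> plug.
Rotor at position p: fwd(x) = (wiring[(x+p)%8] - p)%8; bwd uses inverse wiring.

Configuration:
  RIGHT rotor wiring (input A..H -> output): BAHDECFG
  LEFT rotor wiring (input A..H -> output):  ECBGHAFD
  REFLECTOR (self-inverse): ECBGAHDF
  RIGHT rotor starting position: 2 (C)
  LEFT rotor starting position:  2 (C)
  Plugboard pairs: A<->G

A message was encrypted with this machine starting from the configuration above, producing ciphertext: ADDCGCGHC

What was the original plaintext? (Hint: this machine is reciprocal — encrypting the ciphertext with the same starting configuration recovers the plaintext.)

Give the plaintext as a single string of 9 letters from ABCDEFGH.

Answer: FGEHCBHCG

Derivation:
Char 1 ('A'): step: R->3, L=2; A->plug->G->R->F->L->B->refl->C->L'->G->R'->F->plug->F
Char 2 ('D'): step: R->4, L=2; D->plug->D->R->C->L->F->refl->H->L'->A->R'->A->plug->G
Char 3 ('D'): step: R->5, L=2; D->plug->D->R->E->L->D->refl->G->L'->D->R'->E->plug->E
Char 4 ('C'): step: R->6, L=2; C->plug->C->R->D->L->G->refl->D->L'->E->R'->H->plug->H
Char 5 ('G'): step: R->7, L=2; G->plug->A->R->H->L->A->refl->E->L'->B->R'->C->plug->C
Char 6 ('C'): step: R->0, L->3 (L advanced); C->plug->C->R->H->L->G->refl->D->L'->A->R'->B->plug->B
Char 7 ('G'): step: R->1, L=3; G->plug->A->R->H->L->G->refl->D->L'->A->R'->H->plug->H
Char 8 ('H'): step: R->2, L=3; H->plug->H->R->G->L->H->refl->F->L'->C->R'->C->plug->C
Char 9 ('C'): step: R->3, L=3; C->plug->C->R->H->L->G->refl->D->L'->A->R'->A->plug->G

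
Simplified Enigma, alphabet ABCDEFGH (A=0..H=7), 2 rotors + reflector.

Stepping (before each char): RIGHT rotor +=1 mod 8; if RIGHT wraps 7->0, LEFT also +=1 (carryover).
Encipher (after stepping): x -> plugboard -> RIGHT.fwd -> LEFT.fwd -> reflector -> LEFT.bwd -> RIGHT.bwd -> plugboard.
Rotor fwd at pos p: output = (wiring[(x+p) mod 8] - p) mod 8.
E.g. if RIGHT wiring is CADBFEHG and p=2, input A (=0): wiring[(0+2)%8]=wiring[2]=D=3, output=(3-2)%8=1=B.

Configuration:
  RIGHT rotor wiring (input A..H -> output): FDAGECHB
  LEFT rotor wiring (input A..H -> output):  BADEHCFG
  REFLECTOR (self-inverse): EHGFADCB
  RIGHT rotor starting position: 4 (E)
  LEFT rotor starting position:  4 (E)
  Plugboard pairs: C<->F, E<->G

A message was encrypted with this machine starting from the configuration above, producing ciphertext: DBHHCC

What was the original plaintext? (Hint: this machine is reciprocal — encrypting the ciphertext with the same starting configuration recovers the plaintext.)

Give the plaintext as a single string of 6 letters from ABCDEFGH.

Answer: FAFBAG

Derivation:
Char 1 ('D'): step: R->5, L=4; D->plug->D->R->A->L->D->refl->F->L'->E->R'->C->plug->F
Char 2 ('B'): step: R->6, L=4; B->plug->B->R->D->L->C->refl->G->L'->B->R'->A->plug->A
Char 3 ('H'): step: R->7, L=4; H->plug->H->R->A->L->D->refl->F->L'->E->R'->C->plug->F
Char 4 ('H'): step: R->0, L->5 (L advanced); H->plug->H->R->B->L->A->refl->E->L'->D->R'->B->plug->B
Char 5 ('C'): step: R->1, L=5; C->plug->F->R->G->L->H->refl->B->L'->C->R'->A->plug->A
Char 6 ('C'): step: R->2, L=5; C->plug->F->R->H->L->C->refl->G->L'->F->R'->E->plug->G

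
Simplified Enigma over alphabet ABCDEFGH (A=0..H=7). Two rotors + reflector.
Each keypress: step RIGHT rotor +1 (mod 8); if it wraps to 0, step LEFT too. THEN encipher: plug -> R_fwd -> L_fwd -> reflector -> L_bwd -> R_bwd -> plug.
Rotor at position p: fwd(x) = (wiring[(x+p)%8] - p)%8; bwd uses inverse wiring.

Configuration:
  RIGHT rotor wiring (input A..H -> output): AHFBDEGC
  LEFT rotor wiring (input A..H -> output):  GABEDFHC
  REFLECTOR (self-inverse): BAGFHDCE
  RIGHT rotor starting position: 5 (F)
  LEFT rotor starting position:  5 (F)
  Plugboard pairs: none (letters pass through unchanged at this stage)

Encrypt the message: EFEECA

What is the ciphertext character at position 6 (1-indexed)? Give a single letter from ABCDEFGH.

Char 1 ('E'): step: R->6, L=5; E->plug->E->R->H->L->G->refl->C->L'->B->R'->D->plug->D
Char 2 ('F'): step: R->7, L=5; F->plug->F->R->E->L->D->refl->F->L'->C->R'->E->plug->E
Char 3 ('E'): step: R->0, L->6 (L advanced); E->plug->E->R->D->L->C->refl->G->L'->F->R'->C->plug->C
Char 4 ('E'): step: R->1, L=6; E->plug->E->R->D->L->C->refl->G->L'->F->R'->F->plug->F
Char 5 ('C'): step: R->2, L=6; C->plug->C->R->B->L->E->refl->H->L'->H->R'->B->plug->B
Char 6 ('A'): step: R->3, L=6; A->plug->A->R->G->L->F->refl->D->L'->E->R'->G->plug->G

G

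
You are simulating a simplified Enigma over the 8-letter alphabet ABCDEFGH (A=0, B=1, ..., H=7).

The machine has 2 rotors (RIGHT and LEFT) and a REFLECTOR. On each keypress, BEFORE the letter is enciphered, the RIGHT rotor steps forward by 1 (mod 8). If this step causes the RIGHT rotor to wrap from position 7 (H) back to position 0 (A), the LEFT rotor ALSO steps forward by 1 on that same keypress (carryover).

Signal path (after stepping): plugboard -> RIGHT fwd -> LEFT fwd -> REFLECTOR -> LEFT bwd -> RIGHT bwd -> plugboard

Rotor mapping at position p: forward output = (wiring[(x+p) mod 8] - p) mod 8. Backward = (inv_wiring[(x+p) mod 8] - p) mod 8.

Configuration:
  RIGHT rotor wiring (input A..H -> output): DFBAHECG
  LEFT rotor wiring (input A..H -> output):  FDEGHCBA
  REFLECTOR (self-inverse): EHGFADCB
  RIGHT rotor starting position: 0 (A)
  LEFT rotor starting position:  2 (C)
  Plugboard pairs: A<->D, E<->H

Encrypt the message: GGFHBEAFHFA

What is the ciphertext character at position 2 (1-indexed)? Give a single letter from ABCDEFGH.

Char 1 ('G'): step: R->1, L=2; G->plug->G->R->F->L->G->refl->C->L'->A->R'->B->plug->B
Char 2 ('G'): step: R->2, L=2; G->plug->G->R->B->L->E->refl->A->L'->D->R'->H->plug->E

E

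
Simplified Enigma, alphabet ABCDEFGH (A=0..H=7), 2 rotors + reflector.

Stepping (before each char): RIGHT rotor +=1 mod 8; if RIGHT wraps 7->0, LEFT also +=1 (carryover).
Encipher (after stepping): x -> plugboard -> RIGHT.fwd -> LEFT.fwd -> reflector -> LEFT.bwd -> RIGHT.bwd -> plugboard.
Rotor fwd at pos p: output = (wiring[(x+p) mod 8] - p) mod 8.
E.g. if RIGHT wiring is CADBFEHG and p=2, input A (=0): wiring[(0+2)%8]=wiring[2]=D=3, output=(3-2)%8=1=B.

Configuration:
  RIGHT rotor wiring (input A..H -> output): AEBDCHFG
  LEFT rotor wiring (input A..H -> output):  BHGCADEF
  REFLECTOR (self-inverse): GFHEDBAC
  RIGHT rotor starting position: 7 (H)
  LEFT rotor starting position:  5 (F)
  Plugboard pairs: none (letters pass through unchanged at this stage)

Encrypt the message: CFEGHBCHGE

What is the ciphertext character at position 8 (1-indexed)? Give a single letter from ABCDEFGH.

Char 1 ('C'): step: R->0, L->6 (L advanced); C->plug->C->R->B->L->H->refl->C->L'->G->R'->H->plug->H
Char 2 ('F'): step: R->1, L=6; F->plug->F->R->E->L->A->refl->G->L'->A->R'->B->plug->B
Char 3 ('E'): step: R->2, L=6; E->plug->E->R->D->L->B->refl->F->L'->H->R'->A->plug->A
Char 4 ('G'): step: R->3, L=6; G->plug->G->R->B->L->H->refl->C->L'->G->R'->H->plug->H
Char 5 ('H'): step: R->4, L=6; H->plug->H->R->H->L->F->refl->B->L'->D->R'->B->plug->B
Char 6 ('B'): step: R->5, L=6; B->plug->B->R->A->L->G->refl->A->L'->E->R'->F->plug->F
Char 7 ('C'): step: R->6, L=6; C->plug->C->R->C->L->D->refl->E->L'->F->R'->F->plug->F
Char 8 ('H'): step: R->7, L=6; H->plug->H->R->G->L->C->refl->H->L'->B->R'->B->plug->B

B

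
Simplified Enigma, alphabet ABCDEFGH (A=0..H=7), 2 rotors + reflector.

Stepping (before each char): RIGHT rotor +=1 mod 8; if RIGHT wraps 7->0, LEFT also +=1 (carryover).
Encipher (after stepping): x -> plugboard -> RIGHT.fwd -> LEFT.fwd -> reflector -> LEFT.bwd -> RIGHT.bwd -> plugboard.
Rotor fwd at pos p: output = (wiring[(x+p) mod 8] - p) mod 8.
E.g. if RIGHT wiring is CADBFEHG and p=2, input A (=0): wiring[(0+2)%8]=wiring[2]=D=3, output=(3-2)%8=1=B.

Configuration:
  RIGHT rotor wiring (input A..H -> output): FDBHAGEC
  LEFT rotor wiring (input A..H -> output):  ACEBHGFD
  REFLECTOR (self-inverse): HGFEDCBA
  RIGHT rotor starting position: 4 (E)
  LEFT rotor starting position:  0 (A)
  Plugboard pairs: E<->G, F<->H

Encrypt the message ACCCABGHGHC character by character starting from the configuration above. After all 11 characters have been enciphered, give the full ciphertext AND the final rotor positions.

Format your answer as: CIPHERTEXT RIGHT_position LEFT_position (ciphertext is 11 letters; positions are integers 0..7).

Char 1 ('A'): step: R->5, L=0; A->plug->A->R->B->L->C->refl->F->L'->G->R'->E->plug->G
Char 2 ('C'): step: R->6, L=0; C->plug->C->R->H->L->D->refl->E->L'->C->R'->G->plug->E
Char 3 ('C'): step: R->7, L=0; C->plug->C->R->E->L->H->refl->A->L'->A->R'->E->plug->G
Char 4 ('C'): step: R->0, L->1 (L advanced); C->plug->C->R->B->L->D->refl->E->L'->F->R'->A->plug->A
Char 5 ('A'): step: R->1, L=1; A->plug->A->R->C->L->A->refl->H->L'->H->R'->D->plug->D
Char 6 ('B'): step: R->2, L=1; B->plug->B->R->F->L->E->refl->D->L'->B->R'->H->plug->F
Char 7 ('G'): step: R->3, L=1; G->plug->E->R->H->L->H->refl->A->L'->C->R'->F->plug->H
Char 8 ('H'): step: R->4, L=1; H->plug->F->R->H->L->H->refl->A->L'->C->R'->B->plug->B
Char 9 ('G'): step: R->5, L=1; G->plug->E->R->G->L->C->refl->F->L'->E->R'->F->plug->H
Char 10 ('H'): step: R->6, L=1; H->plug->F->R->B->L->D->refl->E->L'->F->R'->D->plug->D
Char 11 ('C'): step: R->7, L=1; C->plug->C->R->E->L->F->refl->C->L'->G->R'->B->plug->B
Final: ciphertext=GEGADFHBHDB, RIGHT=7, LEFT=1

Answer: GEGADFHBHDB 7 1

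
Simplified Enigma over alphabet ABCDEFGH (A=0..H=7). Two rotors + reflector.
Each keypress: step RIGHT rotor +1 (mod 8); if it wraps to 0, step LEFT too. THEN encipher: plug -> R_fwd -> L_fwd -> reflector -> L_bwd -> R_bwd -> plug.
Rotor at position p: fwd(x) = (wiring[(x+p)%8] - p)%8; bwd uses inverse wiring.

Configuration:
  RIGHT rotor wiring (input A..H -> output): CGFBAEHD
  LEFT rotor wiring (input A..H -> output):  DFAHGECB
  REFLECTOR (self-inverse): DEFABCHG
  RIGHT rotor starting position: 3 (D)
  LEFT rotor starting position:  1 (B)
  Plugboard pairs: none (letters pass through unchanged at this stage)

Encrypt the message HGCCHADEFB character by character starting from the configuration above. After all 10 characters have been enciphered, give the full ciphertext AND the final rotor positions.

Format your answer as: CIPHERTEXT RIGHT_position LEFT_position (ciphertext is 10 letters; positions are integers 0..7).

Answer: BCHBDCCBEC 5 2

Derivation:
Char 1 ('H'): step: R->4, L=1; H->plug->H->R->F->L->B->refl->E->L'->A->R'->B->plug->B
Char 2 ('G'): step: R->5, L=1; G->plug->G->R->E->L->D->refl->A->L'->G->R'->C->plug->C
Char 3 ('C'): step: R->6, L=1; C->plug->C->R->E->L->D->refl->A->L'->G->R'->H->plug->H
Char 4 ('C'): step: R->7, L=1; C->plug->C->R->H->L->C->refl->F->L'->D->R'->B->plug->B
Char 5 ('H'): step: R->0, L->2 (L advanced); H->plug->H->R->D->L->C->refl->F->L'->B->R'->D->plug->D
Char 6 ('A'): step: R->1, L=2; A->plug->A->R->F->L->H->refl->G->L'->A->R'->C->plug->C
Char 7 ('D'): step: R->2, L=2; D->plug->D->R->C->L->E->refl->B->L'->G->R'->C->plug->C
Char 8 ('E'): step: R->3, L=2; E->plug->E->R->A->L->G->refl->H->L'->F->R'->B->plug->B
Char 9 ('F'): step: R->4, L=2; F->plug->F->R->C->L->E->refl->B->L'->G->R'->E->plug->E
Char 10 ('B'): step: R->5, L=2; B->plug->B->R->C->L->E->refl->B->L'->G->R'->C->plug->C
Final: ciphertext=BCHBDCCBEC, RIGHT=5, LEFT=2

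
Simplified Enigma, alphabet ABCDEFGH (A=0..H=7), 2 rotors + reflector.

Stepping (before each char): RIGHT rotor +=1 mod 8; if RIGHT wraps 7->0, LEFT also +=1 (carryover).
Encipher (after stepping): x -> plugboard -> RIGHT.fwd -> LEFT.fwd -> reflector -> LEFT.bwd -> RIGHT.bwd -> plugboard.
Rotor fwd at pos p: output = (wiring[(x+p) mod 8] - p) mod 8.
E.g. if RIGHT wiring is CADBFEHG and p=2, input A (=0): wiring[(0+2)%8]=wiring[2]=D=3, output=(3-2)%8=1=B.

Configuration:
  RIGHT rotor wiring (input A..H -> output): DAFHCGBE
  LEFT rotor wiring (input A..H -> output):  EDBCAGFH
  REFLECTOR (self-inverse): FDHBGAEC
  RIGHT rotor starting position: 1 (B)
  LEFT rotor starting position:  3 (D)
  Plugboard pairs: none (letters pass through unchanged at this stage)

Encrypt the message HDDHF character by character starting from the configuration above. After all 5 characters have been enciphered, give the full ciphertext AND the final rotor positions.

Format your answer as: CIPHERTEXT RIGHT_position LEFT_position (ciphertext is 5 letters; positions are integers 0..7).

Char 1 ('H'): step: R->2, L=3; H->plug->H->R->G->L->A->refl->F->L'->B->R'->G->plug->G
Char 2 ('D'): step: R->3, L=3; D->plug->D->R->G->L->A->refl->F->L'->B->R'->E->plug->E
Char 3 ('D'): step: R->4, L=3; D->plug->D->R->A->L->H->refl->C->L'->D->R'->H->plug->H
Char 4 ('H'): step: R->5, L=3; H->plug->H->R->F->L->B->refl->D->L'->C->R'->G->plug->G
Char 5 ('F'): step: R->6, L=3; F->plug->F->R->B->L->F->refl->A->L'->G->R'->B->plug->B
Final: ciphertext=GEHGB, RIGHT=6, LEFT=3

Answer: GEHGB 6 3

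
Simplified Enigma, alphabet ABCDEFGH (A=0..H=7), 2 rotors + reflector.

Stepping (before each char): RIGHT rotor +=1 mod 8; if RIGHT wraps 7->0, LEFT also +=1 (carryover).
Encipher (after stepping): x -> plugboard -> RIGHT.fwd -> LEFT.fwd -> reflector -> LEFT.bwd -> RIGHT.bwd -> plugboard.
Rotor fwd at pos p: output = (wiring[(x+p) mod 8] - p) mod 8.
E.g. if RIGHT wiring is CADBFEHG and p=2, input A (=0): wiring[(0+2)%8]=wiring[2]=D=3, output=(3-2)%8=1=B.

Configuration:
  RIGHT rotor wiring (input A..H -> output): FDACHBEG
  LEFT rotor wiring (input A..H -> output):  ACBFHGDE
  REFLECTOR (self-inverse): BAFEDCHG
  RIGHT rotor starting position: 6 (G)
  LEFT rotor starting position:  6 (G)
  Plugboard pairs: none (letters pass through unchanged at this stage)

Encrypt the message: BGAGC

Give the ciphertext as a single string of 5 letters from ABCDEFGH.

Answer: AHBBB

Derivation:
Char 1 ('B'): step: R->7, L=6; B->plug->B->R->G->L->B->refl->A->L'->H->R'->A->plug->A
Char 2 ('G'): step: R->0, L->7 (L advanced); G->plug->G->R->E->L->G->refl->H->L'->G->R'->H->plug->H
Char 3 ('A'): step: R->1, L=7; A->plug->A->R->C->L->D->refl->E->L'->H->R'->B->plug->B
Char 4 ('G'): step: R->2, L=7; G->plug->G->R->D->L->C->refl->F->L'->A->R'->B->plug->B
Char 5 ('C'): step: R->3, L=7; C->plug->C->R->G->L->H->refl->G->L'->E->R'->B->plug->B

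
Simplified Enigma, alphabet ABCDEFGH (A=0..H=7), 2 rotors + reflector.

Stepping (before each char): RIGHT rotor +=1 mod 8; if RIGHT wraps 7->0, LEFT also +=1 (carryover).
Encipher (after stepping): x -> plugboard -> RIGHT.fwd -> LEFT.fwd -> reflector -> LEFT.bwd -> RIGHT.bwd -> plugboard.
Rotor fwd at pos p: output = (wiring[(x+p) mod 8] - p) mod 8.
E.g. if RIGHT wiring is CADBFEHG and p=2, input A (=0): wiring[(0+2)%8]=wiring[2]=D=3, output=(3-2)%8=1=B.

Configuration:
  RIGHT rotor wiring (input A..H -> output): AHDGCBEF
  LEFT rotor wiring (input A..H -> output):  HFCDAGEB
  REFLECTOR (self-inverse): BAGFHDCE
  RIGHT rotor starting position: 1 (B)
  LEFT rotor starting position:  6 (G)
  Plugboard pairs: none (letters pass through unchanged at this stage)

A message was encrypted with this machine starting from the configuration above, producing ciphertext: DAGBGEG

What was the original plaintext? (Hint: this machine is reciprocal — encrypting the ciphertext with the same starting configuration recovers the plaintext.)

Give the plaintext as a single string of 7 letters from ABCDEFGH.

Char 1 ('D'): step: R->2, L=6; D->plug->D->R->H->L->A->refl->B->L'->C->R'->E->plug->E
Char 2 ('A'): step: R->3, L=6; A->plug->A->R->D->L->H->refl->E->L'->E->R'->G->plug->G
Char 3 ('G'): step: R->4, L=6; G->plug->G->R->H->L->A->refl->B->L'->C->R'->H->plug->H
Char 4 ('B'): step: R->5, L=6; B->plug->B->R->H->L->A->refl->B->L'->C->R'->E->plug->E
Char 5 ('G'): step: R->6, L=6; G->plug->G->R->E->L->E->refl->H->L'->D->R'->H->plug->H
Char 6 ('E'): step: R->7, L=6; E->plug->E->R->H->L->A->refl->B->L'->C->R'->G->plug->G
Char 7 ('G'): step: R->0, L->7 (L advanced); G->plug->G->R->E->L->E->refl->H->L'->G->R'->D->plug->D

Answer: EGHEHGD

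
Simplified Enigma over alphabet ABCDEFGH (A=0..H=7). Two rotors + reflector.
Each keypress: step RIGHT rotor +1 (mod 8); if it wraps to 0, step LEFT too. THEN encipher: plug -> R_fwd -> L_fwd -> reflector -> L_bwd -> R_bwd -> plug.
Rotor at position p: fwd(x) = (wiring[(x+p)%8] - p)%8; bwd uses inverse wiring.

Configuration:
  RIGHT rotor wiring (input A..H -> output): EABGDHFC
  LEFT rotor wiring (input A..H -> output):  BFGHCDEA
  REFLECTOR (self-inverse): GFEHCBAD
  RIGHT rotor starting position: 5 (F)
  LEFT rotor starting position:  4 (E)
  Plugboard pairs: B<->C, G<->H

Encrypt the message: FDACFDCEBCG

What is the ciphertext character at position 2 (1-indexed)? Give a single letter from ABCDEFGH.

Char 1 ('F'): step: R->6, L=4; F->plug->F->R->A->L->G->refl->A->L'->C->R'->D->plug->D
Char 2 ('D'): step: R->7, L=4; D->plug->D->R->C->L->A->refl->G->L'->A->R'->G->plug->H

H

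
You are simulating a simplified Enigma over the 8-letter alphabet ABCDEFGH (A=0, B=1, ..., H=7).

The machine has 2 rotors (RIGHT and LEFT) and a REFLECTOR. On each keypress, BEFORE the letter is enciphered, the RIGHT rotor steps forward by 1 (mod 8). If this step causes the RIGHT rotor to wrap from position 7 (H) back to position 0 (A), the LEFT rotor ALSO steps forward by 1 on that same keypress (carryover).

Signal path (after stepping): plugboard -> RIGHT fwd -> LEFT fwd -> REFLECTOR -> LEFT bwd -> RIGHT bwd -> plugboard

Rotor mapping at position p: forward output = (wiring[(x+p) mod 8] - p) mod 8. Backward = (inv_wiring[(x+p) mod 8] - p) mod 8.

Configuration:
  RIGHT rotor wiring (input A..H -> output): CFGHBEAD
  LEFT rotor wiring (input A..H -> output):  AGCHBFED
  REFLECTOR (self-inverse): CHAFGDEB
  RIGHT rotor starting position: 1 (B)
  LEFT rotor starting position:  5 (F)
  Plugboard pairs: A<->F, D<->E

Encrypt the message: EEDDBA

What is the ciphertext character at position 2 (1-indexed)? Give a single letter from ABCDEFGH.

Char 1 ('E'): step: R->2, L=5; E->plug->D->R->C->L->G->refl->E->L'->H->R'->C->plug->C
Char 2 ('E'): step: R->3, L=5; E->plug->D->R->F->L->F->refl->D->L'->D->R'->H->plug->H

H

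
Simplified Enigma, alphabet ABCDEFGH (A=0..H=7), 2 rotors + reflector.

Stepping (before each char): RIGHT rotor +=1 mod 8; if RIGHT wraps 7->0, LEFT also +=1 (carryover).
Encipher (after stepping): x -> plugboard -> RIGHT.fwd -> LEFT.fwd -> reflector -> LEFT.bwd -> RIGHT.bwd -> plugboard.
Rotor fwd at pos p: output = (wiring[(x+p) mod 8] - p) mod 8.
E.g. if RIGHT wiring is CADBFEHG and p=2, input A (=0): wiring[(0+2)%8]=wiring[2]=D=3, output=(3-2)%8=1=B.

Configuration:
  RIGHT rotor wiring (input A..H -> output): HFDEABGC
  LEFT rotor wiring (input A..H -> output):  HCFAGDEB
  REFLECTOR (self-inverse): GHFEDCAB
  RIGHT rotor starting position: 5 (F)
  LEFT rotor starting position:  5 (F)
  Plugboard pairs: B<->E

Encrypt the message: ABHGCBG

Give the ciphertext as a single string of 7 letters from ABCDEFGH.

Answer: BEDCFEE

Derivation:
Char 1 ('A'): step: R->6, L=5; A->plug->A->R->A->L->G->refl->A->L'->F->R'->E->plug->B
Char 2 ('B'): step: R->7, L=5; B->plug->E->R->F->L->A->refl->G->L'->A->R'->B->plug->E
Char 3 ('H'): step: R->0, L->6 (L advanced); H->plug->H->R->C->L->B->refl->H->L'->E->R'->D->plug->D
Char 4 ('G'): step: R->1, L=6; G->plug->G->R->B->L->D->refl->E->L'->D->R'->C->plug->C
Char 5 ('C'): step: R->2, L=6; C->plug->C->R->G->L->A->refl->G->L'->A->R'->F->plug->F
Char 6 ('B'): step: R->3, L=6; B->plug->E->R->H->L->F->refl->C->L'->F->R'->B->plug->E
Char 7 ('G'): step: R->4, L=6; G->plug->G->R->H->L->F->refl->C->L'->F->R'->B->plug->E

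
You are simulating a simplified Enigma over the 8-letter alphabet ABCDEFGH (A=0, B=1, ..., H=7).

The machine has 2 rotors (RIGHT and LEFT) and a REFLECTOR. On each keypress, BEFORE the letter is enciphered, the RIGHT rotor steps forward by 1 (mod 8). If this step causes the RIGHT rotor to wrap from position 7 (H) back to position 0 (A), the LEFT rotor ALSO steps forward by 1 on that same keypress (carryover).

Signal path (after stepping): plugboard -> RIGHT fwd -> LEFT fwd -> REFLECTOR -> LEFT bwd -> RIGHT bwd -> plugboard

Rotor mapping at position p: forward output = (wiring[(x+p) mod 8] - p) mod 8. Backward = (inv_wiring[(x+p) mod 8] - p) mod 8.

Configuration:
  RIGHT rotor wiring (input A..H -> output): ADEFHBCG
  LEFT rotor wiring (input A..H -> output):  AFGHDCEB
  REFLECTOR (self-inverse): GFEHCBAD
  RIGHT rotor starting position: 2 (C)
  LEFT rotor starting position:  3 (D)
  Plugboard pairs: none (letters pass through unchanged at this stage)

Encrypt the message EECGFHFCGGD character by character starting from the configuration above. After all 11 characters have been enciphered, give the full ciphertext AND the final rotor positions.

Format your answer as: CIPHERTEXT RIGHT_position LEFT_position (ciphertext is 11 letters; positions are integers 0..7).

Char 1 ('E'): step: R->3, L=3; E->plug->E->R->D->L->B->refl->F->L'->F->R'->F->plug->F
Char 2 ('E'): step: R->4, L=3; E->plug->E->R->E->L->G->refl->A->L'->B->R'->H->plug->H
Char 3 ('C'): step: R->5, L=3; C->plug->C->R->B->L->A->refl->G->L'->E->R'->A->plug->A
Char 4 ('G'): step: R->6, L=3; G->plug->G->R->B->L->A->refl->G->L'->E->R'->A->plug->A
Char 5 ('F'): step: R->7, L=3; F->plug->F->R->A->L->E->refl->C->L'->G->R'->E->plug->E
Char 6 ('H'): step: R->0, L->4 (L advanced); H->plug->H->R->G->L->C->refl->E->L'->E->R'->C->plug->C
Char 7 ('F'): step: R->1, L=4; F->plug->F->R->B->L->G->refl->A->L'->C->R'->A->plug->A
Char 8 ('C'): step: R->2, L=4; C->plug->C->R->F->L->B->refl->F->L'->D->R'->B->plug->B
Char 9 ('G'): step: R->3, L=4; G->plug->G->R->A->L->H->refl->D->L'->H->R'->D->plug->D
Char 10 ('G'): step: R->4, L=4; G->plug->G->R->A->L->H->refl->D->L'->H->R'->F->plug->F
Char 11 ('D'): step: R->5, L=4; D->plug->D->R->D->L->F->refl->B->L'->F->R'->B->plug->B
Final: ciphertext=FHAAECABDFB, RIGHT=5, LEFT=4

Answer: FHAAECABDFB 5 4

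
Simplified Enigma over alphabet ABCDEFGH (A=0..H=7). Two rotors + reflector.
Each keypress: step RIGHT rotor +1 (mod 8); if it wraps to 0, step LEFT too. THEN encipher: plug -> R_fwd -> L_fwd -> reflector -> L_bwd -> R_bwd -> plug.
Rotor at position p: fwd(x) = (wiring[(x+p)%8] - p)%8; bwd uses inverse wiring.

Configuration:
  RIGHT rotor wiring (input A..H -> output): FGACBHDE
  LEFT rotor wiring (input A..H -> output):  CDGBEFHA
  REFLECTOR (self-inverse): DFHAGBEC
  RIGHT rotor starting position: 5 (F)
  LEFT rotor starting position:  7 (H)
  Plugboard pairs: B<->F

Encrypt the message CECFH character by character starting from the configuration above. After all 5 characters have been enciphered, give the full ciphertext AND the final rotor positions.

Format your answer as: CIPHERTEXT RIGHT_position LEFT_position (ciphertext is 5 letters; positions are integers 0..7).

Answer: HHFCB 2 0

Derivation:
Char 1 ('C'): step: R->6, L=7; C->plug->C->R->H->L->A->refl->D->L'->B->R'->H->plug->H
Char 2 ('E'): step: R->7, L=7; E->plug->E->R->D->L->H->refl->C->L'->E->R'->H->plug->H
Char 3 ('C'): step: R->0, L->0 (L advanced); C->plug->C->R->A->L->C->refl->H->L'->G->R'->B->plug->F
Char 4 ('F'): step: R->1, L=0; F->plug->B->R->H->L->A->refl->D->L'->B->R'->C->plug->C
Char 5 ('H'): step: R->2, L=0; H->plug->H->R->E->L->E->refl->G->L'->C->R'->F->plug->B
Final: ciphertext=HHFCB, RIGHT=2, LEFT=0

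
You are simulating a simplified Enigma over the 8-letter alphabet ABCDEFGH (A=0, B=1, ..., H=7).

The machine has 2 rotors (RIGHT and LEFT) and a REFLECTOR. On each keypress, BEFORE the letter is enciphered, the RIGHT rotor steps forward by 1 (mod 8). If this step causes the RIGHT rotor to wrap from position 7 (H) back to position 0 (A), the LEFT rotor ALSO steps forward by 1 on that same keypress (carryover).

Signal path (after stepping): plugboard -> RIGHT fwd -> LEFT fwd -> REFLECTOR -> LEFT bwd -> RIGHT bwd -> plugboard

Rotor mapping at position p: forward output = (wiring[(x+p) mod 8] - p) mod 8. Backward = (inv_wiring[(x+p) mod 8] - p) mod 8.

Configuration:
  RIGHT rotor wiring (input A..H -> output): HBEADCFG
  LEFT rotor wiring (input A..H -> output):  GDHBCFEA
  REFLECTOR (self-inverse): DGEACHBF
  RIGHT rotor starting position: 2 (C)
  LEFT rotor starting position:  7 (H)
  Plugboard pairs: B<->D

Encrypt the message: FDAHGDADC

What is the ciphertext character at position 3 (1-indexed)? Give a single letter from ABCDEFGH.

Char 1 ('F'): step: R->3, L=7; F->plug->F->R->E->L->C->refl->E->L'->C->R'->D->plug->B
Char 2 ('D'): step: R->4, L=7; D->plug->B->R->G->L->G->refl->B->L'->A->R'->G->plug->G
Char 3 ('A'): step: R->5, L=7; A->plug->A->R->F->L->D->refl->A->L'->D->R'->G->plug->G

G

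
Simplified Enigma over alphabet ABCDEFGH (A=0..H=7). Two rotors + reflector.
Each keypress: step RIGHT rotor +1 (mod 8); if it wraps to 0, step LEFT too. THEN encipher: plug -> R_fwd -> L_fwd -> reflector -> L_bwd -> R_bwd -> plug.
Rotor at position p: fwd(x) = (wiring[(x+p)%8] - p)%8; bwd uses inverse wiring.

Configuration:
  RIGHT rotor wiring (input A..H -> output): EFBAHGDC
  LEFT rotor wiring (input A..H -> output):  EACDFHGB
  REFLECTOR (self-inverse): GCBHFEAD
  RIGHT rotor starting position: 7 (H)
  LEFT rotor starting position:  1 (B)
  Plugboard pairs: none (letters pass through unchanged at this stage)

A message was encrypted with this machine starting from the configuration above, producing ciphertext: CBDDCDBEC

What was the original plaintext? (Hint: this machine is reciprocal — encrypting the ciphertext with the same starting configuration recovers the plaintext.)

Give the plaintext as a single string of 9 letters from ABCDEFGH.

Answer: FCHEEEECB

Derivation:
Char 1 ('C'): step: R->0, L->2 (L advanced); C->plug->C->R->B->L->B->refl->C->L'->G->R'->F->plug->F
Char 2 ('B'): step: R->1, L=2; B->plug->B->R->A->L->A->refl->G->L'->H->R'->C->plug->C
Char 3 ('D'): step: R->2, L=2; D->plug->D->R->E->L->E->refl->F->L'->D->R'->H->plug->H
Char 4 ('D'): step: R->3, L=2; D->plug->D->R->A->L->A->refl->G->L'->H->R'->E->plug->E
Char 5 ('C'): step: R->4, L=2; C->plug->C->R->H->L->G->refl->A->L'->A->R'->E->plug->E
Char 6 ('D'): step: R->5, L=2; D->plug->D->R->H->L->G->refl->A->L'->A->R'->E->plug->E
Char 7 ('B'): step: R->6, L=2; B->plug->B->R->E->L->E->refl->F->L'->D->R'->E->plug->E
Char 8 ('E'): step: R->7, L=2; E->plug->E->R->B->L->B->refl->C->L'->G->R'->C->plug->C
Char 9 ('C'): step: R->0, L->3 (L advanced); C->plug->C->R->B->L->C->refl->B->L'->F->R'->B->plug->B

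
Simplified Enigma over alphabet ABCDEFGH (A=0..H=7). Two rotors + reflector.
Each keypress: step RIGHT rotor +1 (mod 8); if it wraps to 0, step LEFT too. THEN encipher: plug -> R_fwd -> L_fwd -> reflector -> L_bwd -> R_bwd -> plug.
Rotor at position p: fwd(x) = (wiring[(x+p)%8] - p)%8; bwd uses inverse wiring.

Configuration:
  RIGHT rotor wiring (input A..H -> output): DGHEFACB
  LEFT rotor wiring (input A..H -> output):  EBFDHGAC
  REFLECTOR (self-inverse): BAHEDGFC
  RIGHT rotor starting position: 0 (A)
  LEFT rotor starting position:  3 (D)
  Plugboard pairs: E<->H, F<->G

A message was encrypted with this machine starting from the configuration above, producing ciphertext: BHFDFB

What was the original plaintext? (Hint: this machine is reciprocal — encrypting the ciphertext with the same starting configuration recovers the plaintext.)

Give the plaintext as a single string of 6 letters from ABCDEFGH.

Char 1 ('B'): step: R->1, L=3; B->plug->B->R->G->L->G->refl->F->L'->D->R'->C->plug->C
Char 2 ('H'): step: R->2, L=3; H->plug->E->R->A->L->A->refl->B->L'->F->R'->A->plug->A
Char 3 ('F'): step: R->3, L=3; F->plug->G->R->D->L->F->refl->G->L'->G->R'->E->plug->H
Char 4 ('D'): step: R->4, L=3; D->plug->D->R->F->L->B->refl->A->L'->A->R'->H->plug->E
Char 5 ('F'): step: R->5, L=3; F->plug->G->R->H->L->C->refl->H->L'->E->R'->C->plug->C
Char 6 ('B'): step: R->6, L=3; B->plug->B->R->D->L->F->refl->G->L'->G->R'->F->plug->G

Answer: CAHECG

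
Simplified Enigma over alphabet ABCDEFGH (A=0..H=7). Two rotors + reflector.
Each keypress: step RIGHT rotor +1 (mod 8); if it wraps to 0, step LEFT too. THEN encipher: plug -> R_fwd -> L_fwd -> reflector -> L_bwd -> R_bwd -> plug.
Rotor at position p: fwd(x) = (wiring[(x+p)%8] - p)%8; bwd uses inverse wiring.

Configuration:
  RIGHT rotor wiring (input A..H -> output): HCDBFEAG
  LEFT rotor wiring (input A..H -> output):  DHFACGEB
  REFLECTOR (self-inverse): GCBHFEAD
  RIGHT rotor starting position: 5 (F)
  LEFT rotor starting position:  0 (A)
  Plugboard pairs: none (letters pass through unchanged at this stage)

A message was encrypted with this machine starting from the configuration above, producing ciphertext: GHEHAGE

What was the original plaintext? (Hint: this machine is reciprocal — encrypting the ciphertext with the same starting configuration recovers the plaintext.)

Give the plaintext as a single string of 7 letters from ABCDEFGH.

Char 1 ('G'): step: R->6, L=0; G->plug->G->R->H->L->B->refl->C->L'->E->R'->D->plug->D
Char 2 ('H'): step: R->7, L=0; H->plug->H->R->B->L->H->refl->D->L'->A->R'->B->plug->B
Char 3 ('E'): step: R->0, L->1 (L advanced); E->plug->E->R->F->L->D->refl->H->L'->C->R'->B->plug->B
Char 4 ('H'): step: R->1, L=1; H->plug->H->R->G->L->A->refl->G->L'->A->R'->C->plug->C
Char 5 ('A'): step: R->2, L=1; A->plug->A->R->B->L->E->refl->F->L'->E->R'->F->plug->F
Char 6 ('G'): step: R->3, L=1; G->plug->G->R->H->L->C->refl->B->L'->D->R'->E->plug->E
Char 7 ('E'): step: R->4, L=1; E->plug->E->R->D->L->B->refl->C->L'->H->R'->G->plug->G

Answer: DBBCFEG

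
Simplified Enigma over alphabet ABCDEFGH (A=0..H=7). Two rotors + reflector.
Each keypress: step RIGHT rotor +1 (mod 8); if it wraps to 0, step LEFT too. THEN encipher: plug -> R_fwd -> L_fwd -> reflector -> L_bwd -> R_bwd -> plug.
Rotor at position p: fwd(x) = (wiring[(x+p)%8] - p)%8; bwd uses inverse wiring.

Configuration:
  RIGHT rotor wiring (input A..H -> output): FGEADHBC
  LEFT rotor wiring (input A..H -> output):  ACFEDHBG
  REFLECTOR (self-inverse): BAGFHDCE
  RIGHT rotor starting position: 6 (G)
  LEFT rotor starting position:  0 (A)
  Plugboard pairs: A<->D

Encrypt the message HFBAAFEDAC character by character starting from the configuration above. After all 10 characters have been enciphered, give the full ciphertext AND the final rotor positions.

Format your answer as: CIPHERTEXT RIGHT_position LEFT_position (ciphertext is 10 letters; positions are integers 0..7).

Char 1 ('H'): step: R->7, L=0; H->plug->H->R->C->L->F->refl->D->L'->E->R'->F->plug->F
Char 2 ('F'): step: R->0, L->1 (L advanced); F->plug->F->R->H->L->H->refl->E->L'->B->R'->G->plug->G
Char 3 ('B'): step: R->1, L=1; B->plug->B->R->D->L->C->refl->G->L'->E->R'->H->plug->H
Char 4 ('A'): step: R->2, L=1; A->plug->D->R->F->L->A->refl->B->L'->A->R'->F->plug->F
Char 5 ('A'): step: R->3, L=1; A->plug->D->R->G->L->F->refl->D->L'->C->R'->F->plug->F
Char 6 ('F'): step: R->4, L=1; F->plug->F->R->C->L->D->refl->F->L'->G->R'->D->plug->A
Char 7 ('E'): step: R->5, L=1; E->plug->E->R->B->L->E->refl->H->L'->H->R'->F->plug->F
Char 8 ('D'): step: R->6, L=1; D->plug->A->R->D->L->C->refl->G->L'->E->R'->B->plug->B
Char 9 ('A'): step: R->7, L=1; A->plug->D->R->F->L->A->refl->B->L'->A->R'->G->plug->G
Char 10 ('C'): step: R->0, L->2 (L advanced); C->plug->C->R->E->L->H->refl->E->L'->F->R'->A->plug->D
Final: ciphertext=FGHFFAFBGD, RIGHT=0, LEFT=2

Answer: FGHFFAFBGD 0 2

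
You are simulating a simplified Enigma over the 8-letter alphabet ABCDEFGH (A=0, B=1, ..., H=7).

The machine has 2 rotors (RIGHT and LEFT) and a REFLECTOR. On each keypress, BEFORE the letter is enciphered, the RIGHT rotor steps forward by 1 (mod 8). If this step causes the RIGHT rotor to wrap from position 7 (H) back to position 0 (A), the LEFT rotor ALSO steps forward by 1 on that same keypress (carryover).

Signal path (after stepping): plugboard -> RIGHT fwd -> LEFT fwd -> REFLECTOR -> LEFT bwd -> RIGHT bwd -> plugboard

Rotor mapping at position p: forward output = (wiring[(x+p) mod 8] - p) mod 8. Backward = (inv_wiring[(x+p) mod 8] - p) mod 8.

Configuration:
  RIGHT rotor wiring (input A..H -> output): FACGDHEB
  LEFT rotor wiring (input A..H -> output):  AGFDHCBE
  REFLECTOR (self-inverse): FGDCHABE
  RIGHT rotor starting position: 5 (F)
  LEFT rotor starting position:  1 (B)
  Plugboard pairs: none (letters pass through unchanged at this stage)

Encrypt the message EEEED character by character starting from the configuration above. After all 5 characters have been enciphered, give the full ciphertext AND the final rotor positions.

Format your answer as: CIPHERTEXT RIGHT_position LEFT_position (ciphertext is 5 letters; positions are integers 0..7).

Char 1 ('E'): step: R->6, L=1; E->plug->E->R->E->L->B->refl->G->L'->D->R'->B->plug->B
Char 2 ('E'): step: R->7, L=1; E->plug->E->R->H->L->H->refl->E->L'->B->R'->C->plug->C
Char 3 ('E'): step: R->0, L->2 (L advanced); E->plug->E->R->D->L->A->refl->F->L'->C->R'->C->plug->C
Char 4 ('E'): step: R->1, L=2; E->plug->E->R->G->L->G->refl->B->L'->B->R'->B->plug->B
Char 5 ('D'): step: R->2, L=2; D->plug->D->R->F->L->C->refl->D->L'->A->R'->A->plug->A
Final: ciphertext=BCCBA, RIGHT=2, LEFT=2

Answer: BCCBA 2 2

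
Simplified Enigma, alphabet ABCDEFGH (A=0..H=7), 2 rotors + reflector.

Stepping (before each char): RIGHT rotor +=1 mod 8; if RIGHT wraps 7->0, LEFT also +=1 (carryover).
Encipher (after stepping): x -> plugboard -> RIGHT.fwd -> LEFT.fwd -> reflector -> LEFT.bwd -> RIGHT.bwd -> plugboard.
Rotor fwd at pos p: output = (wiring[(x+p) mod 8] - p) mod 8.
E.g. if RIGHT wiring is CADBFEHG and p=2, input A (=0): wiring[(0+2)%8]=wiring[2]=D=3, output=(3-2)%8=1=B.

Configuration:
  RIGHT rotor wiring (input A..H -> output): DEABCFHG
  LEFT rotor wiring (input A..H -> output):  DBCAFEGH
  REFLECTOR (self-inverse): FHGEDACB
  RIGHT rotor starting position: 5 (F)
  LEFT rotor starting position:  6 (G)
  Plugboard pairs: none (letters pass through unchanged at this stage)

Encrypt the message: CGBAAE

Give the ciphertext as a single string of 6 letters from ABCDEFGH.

Char 1 ('C'): step: R->6, L=6; C->plug->C->R->F->L->C->refl->G->L'->H->R'->H->plug->H
Char 2 ('G'): step: R->7, L=6; G->plug->G->R->G->L->H->refl->B->L'->B->R'->D->plug->D
Char 3 ('B'): step: R->0, L->7 (L advanced); B->plug->B->R->E->L->B->refl->H->L'->H->R'->G->plug->G
Char 4 ('A'): step: R->1, L=7; A->plug->A->R->D->L->D->refl->E->L'->B->R'->D->plug->D
Char 5 ('A'): step: R->2, L=7; A->plug->A->R->G->L->F->refl->A->L'->A->R'->C->plug->C
Char 6 ('E'): step: R->3, L=7; E->plug->E->R->D->L->D->refl->E->L'->B->R'->G->plug->G

Answer: HDGDCG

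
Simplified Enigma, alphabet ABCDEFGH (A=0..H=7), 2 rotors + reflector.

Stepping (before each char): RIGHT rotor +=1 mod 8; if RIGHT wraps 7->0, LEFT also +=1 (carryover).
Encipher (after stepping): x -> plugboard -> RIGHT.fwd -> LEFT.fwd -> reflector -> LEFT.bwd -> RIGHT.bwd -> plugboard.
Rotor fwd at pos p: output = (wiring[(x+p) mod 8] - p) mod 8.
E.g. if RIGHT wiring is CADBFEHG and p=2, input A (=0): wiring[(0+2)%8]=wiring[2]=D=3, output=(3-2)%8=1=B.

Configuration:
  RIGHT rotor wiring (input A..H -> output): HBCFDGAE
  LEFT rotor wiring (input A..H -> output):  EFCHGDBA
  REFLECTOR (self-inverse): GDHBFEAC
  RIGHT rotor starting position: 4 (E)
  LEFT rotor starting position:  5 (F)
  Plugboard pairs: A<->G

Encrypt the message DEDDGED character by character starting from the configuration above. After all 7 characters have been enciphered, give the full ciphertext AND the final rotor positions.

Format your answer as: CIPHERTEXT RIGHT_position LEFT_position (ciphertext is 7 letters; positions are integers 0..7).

Answer: CHEAEFB 3 6

Derivation:
Char 1 ('D'): step: R->5, L=5; D->plug->D->R->C->L->D->refl->B->L'->H->R'->C->plug->C
Char 2 ('E'): step: R->6, L=5; E->plug->E->R->E->L->A->refl->G->L'->A->R'->H->plug->H
Char 3 ('D'): step: R->7, L=5; D->plug->D->R->D->L->H->refl->C->L'->G->R'->E->plug->E
Char 4 ('D'): step: R->0, L->6 (L advanced); D->plug->D->R->F->L->B->refl->D->L'->A->R'->G->plug->A
Char 5 ('G'): step: R->1, L=6; G->plug->A->R->A->L->D->refl->B->L'->F->R'->E->plug->E
Char 6 ('E'): step: R->2, L=6; E->plug->E->R->G->L->A->refl->G->L'->C->R'->F->plug->F
Char 7 ('D'): step: R->3, L=6; D->plug->D->R->F->L->B->refl->D->L'->A->R'->B->plug->B
Final: ciphertext=CHEAEFB, RIGHT=3, LEFT=6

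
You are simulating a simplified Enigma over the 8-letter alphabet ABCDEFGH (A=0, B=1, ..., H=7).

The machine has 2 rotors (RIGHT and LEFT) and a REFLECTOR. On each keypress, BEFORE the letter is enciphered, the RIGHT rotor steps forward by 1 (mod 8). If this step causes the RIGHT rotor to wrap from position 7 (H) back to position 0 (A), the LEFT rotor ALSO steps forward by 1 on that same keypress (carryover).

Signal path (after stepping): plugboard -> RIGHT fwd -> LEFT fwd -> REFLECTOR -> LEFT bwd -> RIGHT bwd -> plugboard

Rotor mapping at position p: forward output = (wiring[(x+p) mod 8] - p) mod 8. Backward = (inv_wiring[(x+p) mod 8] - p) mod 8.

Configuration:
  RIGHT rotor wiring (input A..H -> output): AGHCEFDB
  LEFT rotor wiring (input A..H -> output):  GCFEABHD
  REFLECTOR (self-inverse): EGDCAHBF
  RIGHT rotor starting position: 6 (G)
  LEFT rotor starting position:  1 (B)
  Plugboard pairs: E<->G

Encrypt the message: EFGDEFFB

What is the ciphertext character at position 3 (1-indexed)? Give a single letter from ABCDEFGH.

Char 1 ('E'): step: R->7, L=1; E->plug->G->R->G->L->C->refl->D->L'->C->R'->A->plug->A
Char 2 ('F'): step: R->0, L->2 (L advanced); F->plug->F->R->F->L->B->refl->G->L'->C->R'->D->plug->D
Char 3 ('G'): step: R->1, L=2; G->plug->E->R->E->L->F->refl->H->L'->D->R'->D->plug->D

D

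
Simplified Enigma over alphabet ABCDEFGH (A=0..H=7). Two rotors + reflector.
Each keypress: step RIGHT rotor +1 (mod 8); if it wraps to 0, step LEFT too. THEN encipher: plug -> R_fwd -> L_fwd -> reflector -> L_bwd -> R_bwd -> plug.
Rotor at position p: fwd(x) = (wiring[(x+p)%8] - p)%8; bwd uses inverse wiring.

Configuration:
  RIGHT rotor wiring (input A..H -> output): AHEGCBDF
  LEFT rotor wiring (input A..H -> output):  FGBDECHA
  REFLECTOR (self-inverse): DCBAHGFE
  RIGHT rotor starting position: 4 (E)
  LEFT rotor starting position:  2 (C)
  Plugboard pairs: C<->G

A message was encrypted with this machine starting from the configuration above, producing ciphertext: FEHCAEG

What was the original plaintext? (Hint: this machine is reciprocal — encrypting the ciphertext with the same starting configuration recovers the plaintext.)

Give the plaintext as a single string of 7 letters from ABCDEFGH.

Answer: GHDEEHD

Derivation:
Char 1 ('F'): step: R->5, L=2; F->plug->F->R->H->L->E->refl->H->L'->A->R'->C->plug->G
Char 2 ('E'): step: R->6, L=2; E->plug->E->R->G->L->D->refl->A->L'->D->R'->H->plug->H
Char 3 ('H'): step: R->7, L=2; H->plug->H->R->E->L->F->refl->G->L'->F->R'->D->plug->D
Char 4 ('C'): step: R->0, L->3 (L advanced); C->plug->G->R->D->L->E->refl->H->L'->C->R'->E->plug->E
Char 5 ('A'): step: R->1, L=3; A->plug->A->R->G->L->D->refl->A->L'->A->R'->E->plug->E
Char 6 ('E'): step: R->2, L=3; E->plug->E->R->B->L->B->refl->C->L'->F->R'->H->plug->H
Char 7 ('G'): step: R->3, L=3; G->plug->C->R->G->L->D->refl->A->L'->A->R'->D->plug->D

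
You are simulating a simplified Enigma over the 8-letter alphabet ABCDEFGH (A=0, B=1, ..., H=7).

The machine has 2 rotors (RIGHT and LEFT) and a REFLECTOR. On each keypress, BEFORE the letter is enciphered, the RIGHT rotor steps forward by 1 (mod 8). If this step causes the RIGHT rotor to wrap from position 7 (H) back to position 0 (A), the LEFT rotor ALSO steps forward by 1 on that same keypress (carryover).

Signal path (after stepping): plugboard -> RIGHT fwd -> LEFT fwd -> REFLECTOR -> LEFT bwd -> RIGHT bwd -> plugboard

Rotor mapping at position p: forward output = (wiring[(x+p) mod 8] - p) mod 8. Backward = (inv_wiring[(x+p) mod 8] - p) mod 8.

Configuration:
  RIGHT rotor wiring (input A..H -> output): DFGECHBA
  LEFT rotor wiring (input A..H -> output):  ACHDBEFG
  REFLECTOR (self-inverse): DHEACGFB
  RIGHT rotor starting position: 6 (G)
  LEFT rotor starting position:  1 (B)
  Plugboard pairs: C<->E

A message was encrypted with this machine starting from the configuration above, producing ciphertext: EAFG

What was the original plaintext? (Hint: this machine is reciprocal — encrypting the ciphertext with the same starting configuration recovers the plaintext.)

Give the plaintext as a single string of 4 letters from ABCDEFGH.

Char 1 ('E'): step: R->7, L=1; E->plug->C->R->G->L->F->refl->G->L'->B->R'->A->plug->A
Char 2 ('A'): step: R->0, L->2 (L advanced); A->plug->A->R->D->L->C->refl->E->L'->F->R'->B->plug->B
Char 3 ('F'): step: R->1, L=2; F->plug->F->R->A->L->F->refl->G->L'->G->R'->E->plug->C
Char 4 ('G'): step: R->2, L=2; G->plug->G->R->B->L->B->refl->H->L'->C->R'->B->plug->B

Answer: ABCB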